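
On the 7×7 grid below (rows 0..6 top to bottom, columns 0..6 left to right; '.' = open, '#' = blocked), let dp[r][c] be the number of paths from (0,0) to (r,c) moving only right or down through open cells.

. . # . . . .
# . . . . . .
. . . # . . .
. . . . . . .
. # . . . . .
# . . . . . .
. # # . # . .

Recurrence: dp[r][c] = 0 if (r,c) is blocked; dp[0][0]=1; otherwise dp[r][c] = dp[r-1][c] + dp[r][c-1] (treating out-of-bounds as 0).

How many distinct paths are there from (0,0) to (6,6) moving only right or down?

95

r\c   0   1   2   3   4   5   6
  0   1   1   0   0   0   0   0
  1   0   1   1   1   1   1   1
  2   0   1   2   0   1   2   3
  3   0   1   3   3   4   6   9
  4   0   0   3   6  10  16  25
  5   0   0   3   9  19  35  60
  6   0   0   0   9   0  35  95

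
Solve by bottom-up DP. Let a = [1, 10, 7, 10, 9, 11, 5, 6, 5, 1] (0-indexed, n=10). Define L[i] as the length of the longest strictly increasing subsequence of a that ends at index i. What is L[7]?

3

   i    0    1    2    3    4    5    6    7    8    9
a[i]    1   10    7   10    9   11    5    6    5    1
L[i]    1    2    2    3    3    4    2    3    2    1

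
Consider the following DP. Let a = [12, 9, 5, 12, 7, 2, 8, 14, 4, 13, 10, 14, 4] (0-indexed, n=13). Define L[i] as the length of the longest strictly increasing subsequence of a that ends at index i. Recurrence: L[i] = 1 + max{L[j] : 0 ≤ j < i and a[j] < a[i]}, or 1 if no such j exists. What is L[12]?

   i    0    1    2    3    4    5    6    7    8    9   10   11   12
a[i]   12    9    5   12    7    2    8   14    4   13   10   14    4
L[i]    1    1    1    2    2    1    3    4    2    4    4    5    2

2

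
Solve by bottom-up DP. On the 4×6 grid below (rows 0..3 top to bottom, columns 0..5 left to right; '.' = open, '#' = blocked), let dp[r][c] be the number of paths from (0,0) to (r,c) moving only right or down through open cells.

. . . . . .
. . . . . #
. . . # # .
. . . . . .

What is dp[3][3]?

r\c   0   1   2   3   4   5
  0   1   1   1   1   1   1
  1   1   2   3   4   5   0
  2   1   3   6   0   0   0
  3   1   4  10  10  10  10

10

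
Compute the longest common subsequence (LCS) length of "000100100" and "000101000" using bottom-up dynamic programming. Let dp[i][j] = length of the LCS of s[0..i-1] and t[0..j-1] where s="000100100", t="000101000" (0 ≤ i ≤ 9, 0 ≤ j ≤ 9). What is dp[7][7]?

6

   ''  0  0  0  1  0  1  0  0  0
''  0  0  0  0  0  0  0  0  0  0
 0  0  1  1  1  1  1  1  1  1  1
 0  0  1  2  2  2  2  2  2  2  2
 0  0  1  2  3  3  3  3  3  3  3
 1  0  1  2  3  4  4  4  4  4  4
 0  0  1  2  3  4  5  5  5  5  5
 0  0  1  2  3  4  5  5  6  6  6
 1  0  1  2  3  4  5  6  6  6  6
 0  0  1  2  3  4  5  6  7  7  7
 0  0  1  2  3  4  5  6  7  8  8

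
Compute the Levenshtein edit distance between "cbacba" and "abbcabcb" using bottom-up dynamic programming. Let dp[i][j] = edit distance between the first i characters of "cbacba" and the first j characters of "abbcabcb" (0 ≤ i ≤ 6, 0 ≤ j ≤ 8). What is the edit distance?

5

   ''  a  b  b  c  a  b  c  b
''  0  1  2  3  4  5  6  7  8
 c  1  1  2  3  3  4  5  6  7
 b  2  2  1  2  3  4  4  5  6
 a  3  2  2  2  3  3  4  5  6
 c  4  3  3  3  2  3  4  4  5
 b  5  4  3  3  3  3  3  4  4
 a  6  5  4  4  4  3  4  4  5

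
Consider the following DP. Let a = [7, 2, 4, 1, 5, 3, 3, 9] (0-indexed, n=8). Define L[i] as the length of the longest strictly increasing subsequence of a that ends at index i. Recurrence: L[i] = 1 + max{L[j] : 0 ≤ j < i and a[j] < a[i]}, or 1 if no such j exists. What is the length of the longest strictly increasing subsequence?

4

   i    0    1    2    3    4    5    6    7
a[i]    7    2    4    1    5    3    3    9
L[i]    1    1    2    1    3    2    2    4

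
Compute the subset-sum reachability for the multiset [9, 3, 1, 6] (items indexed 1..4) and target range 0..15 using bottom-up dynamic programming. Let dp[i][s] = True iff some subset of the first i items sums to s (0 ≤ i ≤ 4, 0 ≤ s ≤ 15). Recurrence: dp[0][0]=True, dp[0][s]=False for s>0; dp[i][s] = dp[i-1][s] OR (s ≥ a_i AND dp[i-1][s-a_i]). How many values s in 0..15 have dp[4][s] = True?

11

i\s   0   1   2   3   4   5   6   7   8   9  10  11  12  13  14  15
  0   T   F   F   F   F   F   F   F   F   F   F   F   F   F   F   F
  1   T   F   F   F   F   F   F   F   F   T   F   F   F   F   F   F
  2   T   F   F   T   F   F   F   F   F   T   F   F   T   F   F   F
  3   T   T   F   T   T   F   F   F   F   T   T   F   T   T   F   F
  4   T   T   F   T   T   F   T   T   F   T   T   F   T   T   F   T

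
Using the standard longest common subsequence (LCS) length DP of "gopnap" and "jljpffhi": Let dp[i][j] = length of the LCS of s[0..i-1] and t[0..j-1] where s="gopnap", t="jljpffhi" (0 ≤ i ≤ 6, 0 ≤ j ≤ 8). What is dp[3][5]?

1

   ''  j  l  j  p  f  f  h  i
''  0  0  0  0  0  0  0  0  0
 g  0  0  0  0  0  0  0  0  0
 o  0  0  0  0  0  0  0  0  0
 p  0  0  0  0  1  1  1  1  1
 n  0  0  0  0  1  1  1  1  1
 a  0  0  0  0  1  1  1  1  1
 p  0  0  0  0  1  1  1  1  1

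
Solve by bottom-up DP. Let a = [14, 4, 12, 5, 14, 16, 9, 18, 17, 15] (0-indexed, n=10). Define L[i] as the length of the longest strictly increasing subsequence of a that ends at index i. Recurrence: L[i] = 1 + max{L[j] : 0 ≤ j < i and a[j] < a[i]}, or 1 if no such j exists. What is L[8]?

   i    0    1    2    3    4    5    6    7    8    9
a[i]   14    4   12    5   14   16    9   18   17   15
L[i]    1    1    2    2    3    4    3    5    5    4

5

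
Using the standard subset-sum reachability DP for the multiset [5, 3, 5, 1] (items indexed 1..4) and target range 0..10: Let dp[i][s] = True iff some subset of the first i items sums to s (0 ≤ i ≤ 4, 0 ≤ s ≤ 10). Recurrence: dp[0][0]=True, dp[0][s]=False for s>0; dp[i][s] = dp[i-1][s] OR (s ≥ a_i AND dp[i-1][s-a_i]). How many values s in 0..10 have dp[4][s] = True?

i\s   0   1   2   3   4   5   6   7   8   9  10
  0   T   F   F   F   F   F   F   F   F   F   F
  1   T   F   F   F   F   T   F   F   F   F   F
  2   T   F   F   T   F   T   F   F   T   F   F
  3   T   F   F   T   F   T   F   F   T   F   T
  4   T   T   F   T   T   T   T   F   T   T   T

9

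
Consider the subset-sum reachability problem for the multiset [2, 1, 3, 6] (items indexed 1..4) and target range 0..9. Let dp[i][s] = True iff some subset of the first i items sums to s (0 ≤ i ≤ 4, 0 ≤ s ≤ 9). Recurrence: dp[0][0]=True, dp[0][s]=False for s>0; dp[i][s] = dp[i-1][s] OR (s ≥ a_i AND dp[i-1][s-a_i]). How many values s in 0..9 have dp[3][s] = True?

i\s   0   1   2   3   4   5   6   7   8   9
  0   T   F   F   F   F   F   F   F   F   F
  1   T   F   T   F   F   F   F   F   F   F
  2   T   T   T   T   F   F   F   F   F   F
  3   T   T   T   T   T   T   T   F   F   F
  4   T   T   T   T   T   T   T   T   T   T

7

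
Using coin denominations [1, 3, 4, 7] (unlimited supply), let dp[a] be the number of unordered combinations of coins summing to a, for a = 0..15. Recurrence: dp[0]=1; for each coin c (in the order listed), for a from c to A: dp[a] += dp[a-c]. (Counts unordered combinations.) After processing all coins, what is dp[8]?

7

after  coin     0     1     2     3     4     5     6     7     8     9    10    11    12    13    14    15
          1     1     1     1     1     1     1     1     1     1     1     1     1     1     1     1     1
          3     1     1     1     2     2     2     3     3     3     4     4     4     5     5     5     6
          4     1     1     1     2     3     3     4     5     6     7     8     9    11    12    13    15
          7     1     1     1     2     3     3     4     6     7     8    10    12    14    16    19    22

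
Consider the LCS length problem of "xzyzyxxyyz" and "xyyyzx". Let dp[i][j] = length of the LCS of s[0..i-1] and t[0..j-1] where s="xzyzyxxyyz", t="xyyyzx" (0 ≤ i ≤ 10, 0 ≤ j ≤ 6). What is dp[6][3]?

3

   ''  x  y  y  y  z  x
''  0  0  0  0  0  0  0
 x  0  1  1  1  1  1  1
 z  0  1  1  1  1  2  2
 y  0  1  2  2  2  2  2
 z  0  1  2  2  2  3  3
 y  0  1  2  3  3  3  3
 x  0  1  2  3  3  3  4
 x  0  1  2  3  3  3  4
 y  0  1  2  3  4  4  4
 y  0  1  2  3  4  4  4
 z  0  1  2  3  4  5  5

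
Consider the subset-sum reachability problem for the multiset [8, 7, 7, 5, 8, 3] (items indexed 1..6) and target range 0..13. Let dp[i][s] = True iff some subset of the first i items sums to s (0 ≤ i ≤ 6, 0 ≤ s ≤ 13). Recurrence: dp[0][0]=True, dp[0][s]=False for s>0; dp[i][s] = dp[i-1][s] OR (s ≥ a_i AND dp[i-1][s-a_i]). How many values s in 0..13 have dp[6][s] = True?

9

i\s   0   1   2   3   4   5   6   7   8   9  10  11  12  13
  0   T   F   F   F   F   F   F   F   F   F   F   F   F   F
  1   T   F   F   F   F   F   F   F   T   F   F   F   F   F
  2   T   F   F   F   F   F   F   T   T   F   F   F   F   F
  3   T   F   F   F   F   F   F   T   T   F   F   F   F   F
  4   T   F   F   F   F   T   F   T   T   F   F   F   T   T
  5   T   F   F   F   F   T   F   T   T   F   F   F   T   T
  6   T   F   F   T   F   T   F   T   T   F   T   T   T   T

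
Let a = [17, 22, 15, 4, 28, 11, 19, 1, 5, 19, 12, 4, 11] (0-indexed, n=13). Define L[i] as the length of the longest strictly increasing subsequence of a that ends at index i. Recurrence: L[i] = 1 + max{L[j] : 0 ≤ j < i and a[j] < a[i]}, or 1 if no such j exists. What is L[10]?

3

   i    0    1    2    3    4    5    6    7    8    9   10   11   12
a[i]   17   22   15    4   28   11   19    1    5   19   12    4   11
L[i]    1    2    1    1    3    2    3    1    2    3    3    2    3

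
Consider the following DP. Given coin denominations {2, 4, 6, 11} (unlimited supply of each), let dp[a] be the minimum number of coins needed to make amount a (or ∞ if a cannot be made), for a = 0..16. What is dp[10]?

2

 a  0  1  2  3  4  5  6  7  8  9 10 11 12 13 14 15 16
dp  0  -  1  -  1  -  1  -  2  -  2  1  2  2  3  2  3
(- denotes ∞ / unreachable)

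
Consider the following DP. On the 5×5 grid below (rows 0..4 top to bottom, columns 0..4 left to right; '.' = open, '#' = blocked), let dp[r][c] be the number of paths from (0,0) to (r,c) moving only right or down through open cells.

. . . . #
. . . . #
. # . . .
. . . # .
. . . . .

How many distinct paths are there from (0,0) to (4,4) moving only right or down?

13

r\c   0   1   2   3   4
  0   1   1   1   1   0
  1   1   2   3   4   0
  2   1   0   3   7   7
  3   1   1   4   0   7
  4   1   2   6   6  13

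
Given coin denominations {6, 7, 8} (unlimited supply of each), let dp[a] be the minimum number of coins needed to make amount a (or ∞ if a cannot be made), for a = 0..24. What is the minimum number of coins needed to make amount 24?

3

 a  0  1  2  3  4  5  6  7  8  9 10 11 12 13 14 15 16 17 18 19 20 21 22 23 24
dp  0  -  -  -  -  -  1  1  1  -  -  -  2  2  2  2  2  -  3  3  3  3  3  3  3
(- denotes ∞ / unreachable)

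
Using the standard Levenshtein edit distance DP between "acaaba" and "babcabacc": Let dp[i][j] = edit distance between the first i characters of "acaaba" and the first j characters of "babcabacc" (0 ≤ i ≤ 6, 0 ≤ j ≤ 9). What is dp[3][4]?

   ''  b  a  b  c  a  b  a  c  c
''  0  1  2  3  4  5  6  7  8  9
 a  1  1  1  2  3  4  5  6  7  8
 c  2  2  2  2  2  3  4  5  6  7
 a  3  3  2  3  3  2  3  4  5  6
 a  4  4  3  3  4  3  3  3  4  5
 b  5  4  4  3  4  4  3  4  4  5
 a  6  5  4  4  4  4  4  3  4  5

3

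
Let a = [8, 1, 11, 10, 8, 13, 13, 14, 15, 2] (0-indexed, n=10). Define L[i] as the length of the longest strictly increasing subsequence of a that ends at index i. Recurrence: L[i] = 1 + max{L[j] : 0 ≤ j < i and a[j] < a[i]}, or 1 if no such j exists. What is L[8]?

5

   i    0    1    2    3    4    5    6    7    8    9
a[i]    8    1   11   10    8   13   13   14   15    2
L[i]    1    1    2    2    2    3    3    4    5    2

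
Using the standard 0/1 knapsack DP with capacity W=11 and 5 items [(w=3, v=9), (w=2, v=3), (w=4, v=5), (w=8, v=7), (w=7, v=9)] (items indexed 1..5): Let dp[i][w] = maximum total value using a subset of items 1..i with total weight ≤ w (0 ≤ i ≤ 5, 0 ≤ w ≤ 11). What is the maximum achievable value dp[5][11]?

i\w   0   1   2   3   4   5   6   7   8   9  10  11
  0   0   0   0   0   0   0   0   0   0   0   0   0
  1   0   0   0   9   9   9   9   9   9   9   9   9
  2   0   0   3   9   9  12  12  12  12  12  12  12
  3   0   0   3   9   9  12  12  14  14  17  17  17
  4   0   0   3   9   9  12  12  14  14  17  17  17
  5   0   0   3   9   9  12  12  14  14  17  18  18

18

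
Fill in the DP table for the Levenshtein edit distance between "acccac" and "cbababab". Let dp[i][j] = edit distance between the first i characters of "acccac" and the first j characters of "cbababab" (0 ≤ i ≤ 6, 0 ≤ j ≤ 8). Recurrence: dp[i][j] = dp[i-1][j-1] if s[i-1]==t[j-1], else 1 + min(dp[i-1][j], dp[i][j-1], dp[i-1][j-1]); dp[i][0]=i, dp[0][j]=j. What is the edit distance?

   ''  c  b  a  b  a  b  a  b
''  0  1  2  3  4  5  6  7  8
 a  1  1  2  2  3  4  5  6  7
 c  2  1  2  3  3  4  5  6  7
 c  3  2  2  3  4  4  5  6  7
 c  4  3  3  3  4  5  5  6  7
 a  5  4  4  3  4  4  5  5  6
 c  6  5  5  4  4  5  5  6  6

6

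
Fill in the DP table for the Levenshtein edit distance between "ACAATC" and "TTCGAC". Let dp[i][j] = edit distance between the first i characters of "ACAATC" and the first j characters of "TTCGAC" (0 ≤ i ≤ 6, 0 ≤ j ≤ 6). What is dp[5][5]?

   ''  T  T  C  G  A  C
''  0  1  2  3  4  5  6
 A  1  1  2  3  4  4  5
 C  2  2  2  2  3  4  4
 A  3  3  3  3  3  3  4
 A  4  4  4  4  4  3  4
 T  5  4  4  5  5  4  4
 C  6  5  5  4  5  5  4

4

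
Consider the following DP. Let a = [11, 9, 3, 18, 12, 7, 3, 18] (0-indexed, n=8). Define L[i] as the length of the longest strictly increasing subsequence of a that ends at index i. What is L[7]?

   i    0    1    2    3    4    5    6    7
a[i]   11    9    3   18   12    7    3   18
L[i]    1    1    1    2    2    2    1    3

3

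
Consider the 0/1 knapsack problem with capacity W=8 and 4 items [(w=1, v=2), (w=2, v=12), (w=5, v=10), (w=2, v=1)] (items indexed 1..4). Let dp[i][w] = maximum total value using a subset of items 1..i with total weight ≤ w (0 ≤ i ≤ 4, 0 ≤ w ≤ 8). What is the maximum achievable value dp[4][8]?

24

i\w   0   1   2   3   4   5   6   7   8
  0   0   0   0   0   0   0   0   0   0
  1   0   2   2   2   2   2   2   2   2
  2   0   2  12  14  14  14  14  14  14
  3   0   2  12  14  14  14  14  22  24
  4   0   2  12  14  14  15  15  22  24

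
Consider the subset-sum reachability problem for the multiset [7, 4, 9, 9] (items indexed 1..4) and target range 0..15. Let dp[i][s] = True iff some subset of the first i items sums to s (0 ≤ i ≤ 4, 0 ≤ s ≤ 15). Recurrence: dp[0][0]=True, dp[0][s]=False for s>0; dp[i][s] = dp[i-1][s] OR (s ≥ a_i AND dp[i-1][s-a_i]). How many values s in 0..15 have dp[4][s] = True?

i\s   0   1   2   3   4   5   6   7   8   9  10  11  12  13  14  15
  0   T   F   F   F   F   F   F   F   F   F   F   F   F   F   F   F
  1   T   F   F   F   F   F   F   T   F   F   F   F   F   F   F   F
  2   T   F   F   F   T   F   F   T   F   F   F   T   F   F   F   F
  3   T   F   F   F   T   F   F   T   F   T   F   T   F   T   F   F
  4   T   F   F   F   T   F   F   T   F   T   F   T   F   T   F   F

6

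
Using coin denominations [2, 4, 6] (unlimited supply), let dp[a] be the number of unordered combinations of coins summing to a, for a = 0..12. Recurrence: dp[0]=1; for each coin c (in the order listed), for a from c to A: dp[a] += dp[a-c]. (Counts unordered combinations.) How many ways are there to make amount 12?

7

after  coin     0     1     2     3     4     5     6     7     8     9    10    11    12
          2     1     0     1     0     1     0     1     0     1     0     1     0     1
          4     1     0     1     0     2     0     2     0     3     0     3     0     4
          6     1     0     1     0     2     0     3     0     4     0     5     0     7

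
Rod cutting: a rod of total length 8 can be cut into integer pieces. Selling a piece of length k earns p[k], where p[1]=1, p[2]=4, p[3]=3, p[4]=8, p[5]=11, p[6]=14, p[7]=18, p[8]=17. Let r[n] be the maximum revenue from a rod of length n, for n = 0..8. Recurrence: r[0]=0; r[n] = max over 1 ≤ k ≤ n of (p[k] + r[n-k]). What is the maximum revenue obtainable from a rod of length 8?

   n    0    1    2    3    4    5    6    7    8
r[n]    0    1    4    5    8   11   14   18   19

19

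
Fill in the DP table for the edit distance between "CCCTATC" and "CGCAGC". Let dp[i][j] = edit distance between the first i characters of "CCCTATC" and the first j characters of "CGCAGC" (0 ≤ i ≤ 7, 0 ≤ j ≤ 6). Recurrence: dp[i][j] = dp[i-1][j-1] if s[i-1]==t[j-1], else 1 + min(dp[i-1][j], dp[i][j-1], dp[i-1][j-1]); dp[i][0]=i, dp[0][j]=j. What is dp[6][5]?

3

   ''  C  G  C  A  G  C
''  0  1  2  3  4  5  6
 C  1  0  1  2  3  4  5
 C  2  1  1  1  2  3  4
 C  3  2  2  1  2  3  3
 T  4  3  3  2  2  3  4
 A  5  4  4  3  2  3  4
 T  6  5  5  4  3  3  4
 C  7  6  6  5  4  4  3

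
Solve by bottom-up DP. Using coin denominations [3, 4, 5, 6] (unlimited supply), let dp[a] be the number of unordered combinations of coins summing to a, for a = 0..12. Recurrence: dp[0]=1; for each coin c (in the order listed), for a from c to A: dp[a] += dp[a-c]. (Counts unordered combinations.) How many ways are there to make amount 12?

after  coin     0     1     2     3     4     5     6     7     8     9    10    11    12
          3     1     0     0     1     0     0     1     0     0     1     0     0     1
          4     1     0     0     1     1     0     1     1     1     1     1     1     2
          5     1     0     0     1     1     1     1     1     2     2     2     2     3
          6     1     0     0     1     1     1     2     1     2     3     3     3     5

5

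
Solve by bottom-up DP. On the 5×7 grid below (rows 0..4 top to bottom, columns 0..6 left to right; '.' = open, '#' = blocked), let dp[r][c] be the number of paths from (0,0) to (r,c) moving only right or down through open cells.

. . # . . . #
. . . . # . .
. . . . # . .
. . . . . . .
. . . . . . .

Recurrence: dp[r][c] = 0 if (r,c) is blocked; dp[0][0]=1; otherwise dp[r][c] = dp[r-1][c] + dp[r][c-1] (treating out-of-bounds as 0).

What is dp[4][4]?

46

r\c   0   1   2   3   4   5   6
  0   1   1   0   0   0   0   0
  1   1   2   2   2   0   0   0
  2   1   3   5   7   0   0   0
  3   1   4   9  16  16  16  16
  4   1   5  14  30  46  62  78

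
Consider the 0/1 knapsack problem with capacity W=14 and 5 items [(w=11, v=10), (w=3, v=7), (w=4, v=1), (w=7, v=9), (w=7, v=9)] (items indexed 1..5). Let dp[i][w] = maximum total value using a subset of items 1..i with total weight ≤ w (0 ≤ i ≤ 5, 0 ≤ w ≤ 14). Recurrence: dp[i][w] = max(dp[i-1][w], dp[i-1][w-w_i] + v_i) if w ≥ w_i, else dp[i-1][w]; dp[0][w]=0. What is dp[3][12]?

10

i\w   0   1   2   3   4   5   6   7   8   9  10  11  12  13  14
  0   0   0   0   0   0   0   0   0   0   0   0   0   0   0   0
  1   0   0   0   0   0   0   0   0   0   0   0  10  10  10  10
  2   0   0   0   7   7   7   7   7   7   7   7  10  10  10  17
  3   0   0   0   7   7   7   7   8   8   8   8  10  10  10  17
  4   0   0   0   7   7   7   7   9   9   9  16  16  16  16  17
  5   0   0   0   7   7   7   7   9   9   9  16  16  16  16  18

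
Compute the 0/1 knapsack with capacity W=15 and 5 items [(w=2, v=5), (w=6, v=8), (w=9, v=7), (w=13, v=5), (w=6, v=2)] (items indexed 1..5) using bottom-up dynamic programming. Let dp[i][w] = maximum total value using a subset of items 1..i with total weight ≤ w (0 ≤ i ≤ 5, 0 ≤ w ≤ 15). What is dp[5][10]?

i\w   0   1   2   3   4   5   6   7   8   9  10  11  12  13  14  15
  0   0   0   0   0   0   0   0   0   0   0   0   0   0   0   0   0
  1   0   0   5   5   5   5   5   5   5   5   5   5   5   5   5   5
  2   0   0   5   5   5   5   8   8  13  13  13  13  13  13  13  13
  3   0   0   5   5   5   5   8   8  13  13  13  13  13  13  13  15
  4   0   0   5   5   5   5   8   8  13  13  13  13  13  13  13  15
  5   0   0   5   5   5   5   8   8  13  13  13  13  13  13  15  15

13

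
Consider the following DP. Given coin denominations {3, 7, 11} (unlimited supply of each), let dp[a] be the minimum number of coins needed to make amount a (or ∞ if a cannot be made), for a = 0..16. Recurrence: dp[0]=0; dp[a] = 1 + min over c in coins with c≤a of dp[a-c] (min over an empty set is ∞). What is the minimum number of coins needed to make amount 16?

 a  0  1  2  3  4  5  6  7  8  9 10 11 12 13 14 15 16
dp  0  -  -  1  -  -  2  1  -  3  2  1  4  3  2  5  4
(- denotes ∞ / unreachable)

4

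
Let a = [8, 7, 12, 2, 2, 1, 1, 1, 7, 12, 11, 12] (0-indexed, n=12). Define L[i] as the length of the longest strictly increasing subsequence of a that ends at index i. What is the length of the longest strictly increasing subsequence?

4

   i    0    1    2    3    4    5    6    7    8    9   10   11
a[i]    8    7   12    2    2    1    1    1    7   12   11   12
L[i]    1    1    2    1    1    1    1    1    2    3    3    4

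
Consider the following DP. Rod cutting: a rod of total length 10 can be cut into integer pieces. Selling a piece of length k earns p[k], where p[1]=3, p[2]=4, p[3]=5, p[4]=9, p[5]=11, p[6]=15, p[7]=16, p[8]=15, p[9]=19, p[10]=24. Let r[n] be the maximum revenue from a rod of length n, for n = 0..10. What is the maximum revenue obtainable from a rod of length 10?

30

   n    0    1    2    3    4    5    6    7    8    9   10
r[n]    0    3    6    9   12   15   18   21   24   27   30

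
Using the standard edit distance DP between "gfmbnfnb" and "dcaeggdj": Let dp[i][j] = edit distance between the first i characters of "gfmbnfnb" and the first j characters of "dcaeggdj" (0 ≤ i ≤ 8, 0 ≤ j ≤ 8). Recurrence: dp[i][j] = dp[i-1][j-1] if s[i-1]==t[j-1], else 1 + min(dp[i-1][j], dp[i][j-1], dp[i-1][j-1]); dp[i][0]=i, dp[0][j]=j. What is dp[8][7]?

8

   ''  d  c  a  e  g  g  d  j
''  0  1  2  3  4  5  6  7  8
 g  1  1  2  3  4  4  5  6  7
 f  2  2  2  3  4  5  5  6  7
 m  3  3  3  3  4  5  6  6  7
 b  4  4  4  4  4  5  6  7  7
 n  5  5  5  5  5  5  6  7  8
 f  6  6  6  6  6  6  6  7  8
 n  7  7  7  7  7  7  7  7  8
 b  8  8  8  8  8  8  8  8  8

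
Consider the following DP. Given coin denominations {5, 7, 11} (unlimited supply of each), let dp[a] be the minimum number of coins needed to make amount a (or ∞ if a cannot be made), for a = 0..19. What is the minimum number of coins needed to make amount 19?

 a  0  1  2  3  4  5  6  7  8  9 10 11 12 13 14 15 16 17 18 19
dp  0  -  -  -  -  1  -  1  -  -  2  1  2  -  2  3  2  3  2  3
(- denotes ∞ / unreachable)

3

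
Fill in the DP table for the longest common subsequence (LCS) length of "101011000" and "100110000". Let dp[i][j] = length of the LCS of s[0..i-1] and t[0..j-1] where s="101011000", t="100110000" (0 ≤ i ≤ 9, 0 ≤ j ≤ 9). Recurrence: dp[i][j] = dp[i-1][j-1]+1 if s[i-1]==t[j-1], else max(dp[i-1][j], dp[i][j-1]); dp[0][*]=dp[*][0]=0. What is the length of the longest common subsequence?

8

   ''  1  0  0  1  1  0  0  0  0
''  0  0  0  0  0  0  0  0  0  0
 1  0  1  1  1  1  1  1  1  1  1
 0  0  1  2  2  2  2  2  2  2  2
 1  0  1  2  2  3  3  3  3  3  3
 0  0  1  2  3  3  3  4  4  4  4
 1  0  1  2  3  4  4  4  4  4  4
 1  0  1  2  3  4  5  5  5  5  5
 0  0  1  2  3  4  5  6  6  6  6
 0  0  1  2  3  4  5  6  7  7  7
 0  0  1  2  3  4  5  6  7  8  8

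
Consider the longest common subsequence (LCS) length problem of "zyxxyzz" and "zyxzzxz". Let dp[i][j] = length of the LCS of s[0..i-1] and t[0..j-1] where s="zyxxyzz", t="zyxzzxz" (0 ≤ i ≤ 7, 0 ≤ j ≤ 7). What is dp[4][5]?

3

   ''  z  y  x  z  z  x  z
''  0  0  0  0  0  0  0  0
 z  0  1  1  1  1  1  1  1
 y  0  1  2  2  2  2  2  2
 x  0  1  2  3  3  3  3  3
 x  0  1  2  3  3  3  4  4
 y  0  1  2  3  3  3  4  4
 z  0  1  2  3  4  4  4  5
 z  0  1  2  3  4  5  5  5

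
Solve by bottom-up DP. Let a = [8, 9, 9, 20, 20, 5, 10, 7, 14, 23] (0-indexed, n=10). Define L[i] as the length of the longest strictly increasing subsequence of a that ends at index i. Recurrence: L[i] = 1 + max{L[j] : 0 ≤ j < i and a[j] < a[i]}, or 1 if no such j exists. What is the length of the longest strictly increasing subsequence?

   i    0    1    2    3    4    5    6    7    8    9
a[i]    8    9    9   20   20    5   10    7   14   23
L[i]    1    2    2    3    3    1    3    2    4    5

5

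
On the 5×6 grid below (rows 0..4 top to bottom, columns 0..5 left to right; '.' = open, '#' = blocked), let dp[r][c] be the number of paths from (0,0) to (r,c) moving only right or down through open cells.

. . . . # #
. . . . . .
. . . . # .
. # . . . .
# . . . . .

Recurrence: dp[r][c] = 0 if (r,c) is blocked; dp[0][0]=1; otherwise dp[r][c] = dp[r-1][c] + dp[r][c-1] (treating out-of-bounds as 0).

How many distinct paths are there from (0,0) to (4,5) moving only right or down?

r\c   0   1   2   3   4   5
  0   1   1   1   1   0   0
  1   1   2   3   4   4   4
  2   1   3   6  10   0   4
  3   1   0   6  16  16  20
  4   0   0   6  22  38  58

58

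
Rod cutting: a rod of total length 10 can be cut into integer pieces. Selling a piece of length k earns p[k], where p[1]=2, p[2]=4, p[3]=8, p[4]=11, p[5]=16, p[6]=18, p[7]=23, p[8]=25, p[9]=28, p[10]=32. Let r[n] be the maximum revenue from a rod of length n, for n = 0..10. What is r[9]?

28

   n    0    1    2    3    4    5    6    7    8    9   10
r[n]    0    2    4    8   11   16   18   23   25   28   32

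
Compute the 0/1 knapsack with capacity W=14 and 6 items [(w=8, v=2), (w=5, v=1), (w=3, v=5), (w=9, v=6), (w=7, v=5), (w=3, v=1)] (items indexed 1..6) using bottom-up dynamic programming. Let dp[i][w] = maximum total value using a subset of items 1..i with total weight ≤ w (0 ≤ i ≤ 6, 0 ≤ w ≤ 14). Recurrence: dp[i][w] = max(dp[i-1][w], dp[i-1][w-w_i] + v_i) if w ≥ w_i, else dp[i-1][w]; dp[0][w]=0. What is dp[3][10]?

6

i\w   0   1   2   3   4   5   6   7   8   9  10  11  12  13  14
  0   0   0   0   0   0   0   0   0   0   0   0   0   0   0   0
  1   0   0   0   0   0   0   0   0   2   2   2   2   2   2   2
  2   0   0   0   0   0   1   1   1   2   2   2   2   2   3   3
  3   0   0   0   5   5   5   5   5   6   6   6   7   7   7   7
  4   0   0   0   5   5   5   5   5   6   6   6   7  11  11  11
  5   0   0   0   5   5   5   5   5   6   6  10  10  11  11  11
  6   0   0   0   5   5   5   6   6   6   6  10  10  11  11  11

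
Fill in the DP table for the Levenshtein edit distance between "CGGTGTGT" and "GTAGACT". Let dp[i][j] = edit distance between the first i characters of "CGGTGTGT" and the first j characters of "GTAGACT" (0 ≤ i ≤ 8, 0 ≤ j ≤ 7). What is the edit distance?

   ''  G  T  A  G  A  C  T
''  0  1  2  3  4  5  6  7
 C  1  1  2  3  4  5  5  6
 G  2  1  2  3  3  4  5  6
 G  3  2  2  3  3  4  5  6
 T  4  3  2  3  4  4  5  5
 G  5  4  3  3  3  4  5  6
 T  6  5  4  4  4  4  5  5
 G  7  6  5  5  4  5  5  6
 T  8  7  6  6  5  5  6  5

5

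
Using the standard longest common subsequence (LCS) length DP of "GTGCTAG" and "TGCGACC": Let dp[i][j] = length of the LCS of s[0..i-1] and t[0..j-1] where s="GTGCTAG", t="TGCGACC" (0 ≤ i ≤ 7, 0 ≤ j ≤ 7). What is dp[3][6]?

   ''  T  G  C  G  A  C  C
''  0  0  0  0  0  0  0  0
 G  0  0  1  1  1  1  1  1
 T  0  1  1  1  1  1  1  1
 G  0  1  2  2  2  2  2  2
 C  0  1  2  3  3  3  3  3
 T  0  1  2  3  3  3  3  3
 A  0  1  2  3  3  4  4  4
 G  0  1  2  3  4  4  4  4

2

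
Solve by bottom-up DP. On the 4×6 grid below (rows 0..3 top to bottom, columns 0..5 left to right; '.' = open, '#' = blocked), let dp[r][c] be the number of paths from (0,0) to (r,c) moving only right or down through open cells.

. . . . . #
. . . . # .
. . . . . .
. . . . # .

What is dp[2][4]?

r\c   0   1   2   3   4   5
  0   1   1   1   1   1   0
  1   1   2   3   4   0   0
  2   1   3   6  10  10  10
  3   1   4  10  20   0  10

10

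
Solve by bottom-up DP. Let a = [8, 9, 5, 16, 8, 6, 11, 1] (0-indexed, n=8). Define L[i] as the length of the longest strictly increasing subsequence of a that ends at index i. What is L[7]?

   i    0    1    2    3    4    5    6    7
a[i]    8    9    5   16    8    6   11    1
L[i]    1    2    1    3    2    2    3    1

1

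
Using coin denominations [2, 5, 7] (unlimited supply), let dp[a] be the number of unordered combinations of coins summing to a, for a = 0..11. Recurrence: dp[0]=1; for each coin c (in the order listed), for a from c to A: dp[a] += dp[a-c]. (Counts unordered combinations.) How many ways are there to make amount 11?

2

after  coin     0     1     2     3     4     5     6     7     8     9    10    11
          2     1     0     1     0     1     0     1     0     1     0     1     0
          5     1     0     1     0     1     1     1     1     1     1     2     1
          7     1     0     1     0     1     1     1     2     1     2     2     2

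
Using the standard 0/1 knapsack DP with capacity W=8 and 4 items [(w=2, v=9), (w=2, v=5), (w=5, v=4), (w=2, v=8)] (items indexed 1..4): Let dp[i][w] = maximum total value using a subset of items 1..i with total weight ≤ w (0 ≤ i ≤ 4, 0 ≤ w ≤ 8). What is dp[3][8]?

i\w   0   1   2   3   4   5   6   7   8
  0   0   0   0   0   0   0   0   0   0
  1   0   0   9   9   9   9   9   9   9
  2   0   0   9   9  14  14  14  14  14
  3   0   0   9   9  14  14  14  14  14
  4   0   0   9   9  17  17  22  22  22

14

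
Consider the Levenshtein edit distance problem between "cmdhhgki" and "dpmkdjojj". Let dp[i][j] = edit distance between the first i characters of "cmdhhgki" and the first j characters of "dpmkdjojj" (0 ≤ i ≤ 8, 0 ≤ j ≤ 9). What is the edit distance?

8

   ''  d  p  m  k  d  j  o  j  j
''  0  1  2  3  4  5  6  7  8  9
 c  1  1  2  3  4  5  6  7  8  9
 m  2  2  2  2  3  4  5  6  7  8
 d  3  2  3  3  3  3  4  5  6  7
 h  4  3  3  4  4  4  4  5  6  7
 h  5  4  4  4  5  5  5  5  6  7
 g  6  5  5  5  5  6  6  6  6  7
 k  7  6  6  6  5  6  7  7  7  7
 i  8  7  7  7  6  6  7  8  8  8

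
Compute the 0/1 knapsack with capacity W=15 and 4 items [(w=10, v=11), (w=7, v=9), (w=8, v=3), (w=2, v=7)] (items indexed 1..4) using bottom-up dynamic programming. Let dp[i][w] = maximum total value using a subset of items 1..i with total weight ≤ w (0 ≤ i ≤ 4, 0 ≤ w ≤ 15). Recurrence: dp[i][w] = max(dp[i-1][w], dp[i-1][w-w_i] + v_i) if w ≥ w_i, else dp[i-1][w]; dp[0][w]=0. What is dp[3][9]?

i\w   0   1   2   3   4   5   6   7   8   9  10  11  12  13  14  15
  0   0   0   0   0   0   0   0   0   0   0   0   0   0   0   0   0
  1   0   0   0   0   0   0   0   0   0   0  11  11  11  11  11  11
  2   0   0   0   0   0   0   0   9   9   9  11  11  11  11  11  11
  3   0   0   0   0   0   0   0   9   9   9  11  11  11  11  11  12
  4   0   0   7   7   7   7   7   9   9  16  16  16  18  18  18  18

9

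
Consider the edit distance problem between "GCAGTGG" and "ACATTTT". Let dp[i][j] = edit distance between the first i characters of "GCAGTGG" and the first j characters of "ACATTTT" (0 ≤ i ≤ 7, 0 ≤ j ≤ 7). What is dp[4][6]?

4

   ''  A  C  A  T  T  T  T
''  0  1  2  3  4  5  6  7
 G  1  1  2  3  4  5  6  7
 C  2  2  1  2  3  4  5  6
 A  3  2  2  1  2  3  4  5
 G  4  3  3  2  2  3  4  5
 T  5  4  4  3  2  2  3  4
 G  6  5  5  4  3  3  3  4
 G  7  6  6  5  4  4  4  4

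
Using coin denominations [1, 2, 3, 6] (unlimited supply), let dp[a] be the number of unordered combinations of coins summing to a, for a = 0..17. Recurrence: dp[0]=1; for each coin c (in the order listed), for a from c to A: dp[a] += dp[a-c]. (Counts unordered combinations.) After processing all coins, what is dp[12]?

after  coin     0     1     2     3     4     5     6     7     8     9    10    11    12    13    14    15    16    17
          1     1     1     1     1     1     1     1     1     1     1     1     1     1     1     1     1     1     1
          2     1     1     2     2     3     3     4     4     5     5     6     6     7     7     8     8     9     9
          3     1     1     2     3     4     5     7     8    10    12    14    16    19    21    24    27    30    33
          6     1     1     2     3     4     5     8     9    12    15    18    21    27    30    36    42    48    54

27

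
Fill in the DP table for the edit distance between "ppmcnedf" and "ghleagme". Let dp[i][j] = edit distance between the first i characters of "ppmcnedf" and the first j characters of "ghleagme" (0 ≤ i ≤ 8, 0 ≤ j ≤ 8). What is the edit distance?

8

   ''  g  h  l  e  a  g  m  e
''  0  1  2  3  4  5  6  7  8
 p  1  1  2  3  4  5  6  7  8
 p  2  2  2  3  4  5  6  7  8
 m  3  3  3  3  4  5  6  6  7
 c  4  4  4  4  4  5  6  7  7
 n  5  5  5  5  5  5  6  7  8
 e  6  6  6  6  5  6  6  7  7
 d  7  7  7  7  6  6  7  7  8
 f  8  8  8  8  7  7  7  8  8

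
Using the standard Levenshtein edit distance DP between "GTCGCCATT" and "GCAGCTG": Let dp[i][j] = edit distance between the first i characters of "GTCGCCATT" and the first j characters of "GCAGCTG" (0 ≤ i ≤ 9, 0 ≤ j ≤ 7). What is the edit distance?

   ''  G  C  A  G  C  T  G
''  0  1  2  3  4  5  6  7
 G  1  0  1  2  3  4  5  6
 T  2  1  1  2  3  4  4  5
 C  3  2  1  2  3  3  4  5
 G  4  3  2  2  2  3  4  4
 C  5  4  3  3  3  2  3  4
 C  6  5  4  4  4  3  3  4
 A  7  6  5  4  5  4  4  4
 T  8  7  6  5  5  5  4  5
 T  9  8  7  6  6  6  5  5

5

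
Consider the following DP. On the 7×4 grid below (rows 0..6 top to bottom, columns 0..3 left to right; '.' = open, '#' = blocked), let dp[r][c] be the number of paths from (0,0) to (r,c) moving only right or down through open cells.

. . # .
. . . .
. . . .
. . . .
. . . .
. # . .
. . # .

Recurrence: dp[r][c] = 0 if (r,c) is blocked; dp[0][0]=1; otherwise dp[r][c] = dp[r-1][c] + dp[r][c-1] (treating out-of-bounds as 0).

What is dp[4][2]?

14

r\c   0   1   2   3
  0   1   1   0   0
  1   1   2   2   2
  2   1   3   5   7
  3   1   4   9  16
  4   1   5  14  30
  5   1   0  14  44
  6   1   1   0  44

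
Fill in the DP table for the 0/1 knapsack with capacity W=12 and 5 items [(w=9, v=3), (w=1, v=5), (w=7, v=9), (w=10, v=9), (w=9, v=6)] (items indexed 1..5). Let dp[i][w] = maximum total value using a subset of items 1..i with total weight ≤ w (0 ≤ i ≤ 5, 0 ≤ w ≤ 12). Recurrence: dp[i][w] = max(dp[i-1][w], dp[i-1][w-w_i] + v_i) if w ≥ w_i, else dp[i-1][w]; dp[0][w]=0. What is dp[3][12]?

i\w   0   1   2   3   4   5   6   7   8   9  10  11  12
  0   0   0   0   0   0   0   0   0   0   0   0   0   0
  1   0   0   0   0   0   0   0   0   0   3   3   3   3
  2   0   5   5   5   5   5   5   5   5   5   8   8   8
  3   0   5   5   5   5   5   5   9  14  14  14  14  14
  4   0   5   5   5   5   5   5   9  14  14  14  14  14
  5   0   5   5   5   5   5   5   9  14  14  14  14  14

14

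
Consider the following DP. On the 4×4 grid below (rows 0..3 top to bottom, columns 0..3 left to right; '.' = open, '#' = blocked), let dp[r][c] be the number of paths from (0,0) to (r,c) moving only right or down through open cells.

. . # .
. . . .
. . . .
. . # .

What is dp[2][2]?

5

r\c   0   1   2   3
  0   1   1   0   0
  1   1   2   2   2
  2   1   3   5   7
  3   1   4   0   7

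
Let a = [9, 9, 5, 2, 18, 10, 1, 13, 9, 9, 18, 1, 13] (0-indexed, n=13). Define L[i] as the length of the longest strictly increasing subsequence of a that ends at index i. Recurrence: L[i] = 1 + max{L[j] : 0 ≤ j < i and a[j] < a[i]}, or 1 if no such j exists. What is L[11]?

   i    0    1    2    3    4    5    6    7    8    9   10   11   12
a[i]    9    9    5    2   18   10    1   13    9    9   18    1   13
L[i]    1    1    1    1    2    2    1    3    2    2    4    1    3

1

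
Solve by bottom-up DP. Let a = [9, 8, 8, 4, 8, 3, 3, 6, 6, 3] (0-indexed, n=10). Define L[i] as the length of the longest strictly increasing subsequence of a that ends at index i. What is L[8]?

2

   i    0    1    2    3    4    5    6    7    8    9
a[i]    9    8    8    4    8    3    3    6    6    3
L[i]    1    1    1    1    2    1    1    2    2    1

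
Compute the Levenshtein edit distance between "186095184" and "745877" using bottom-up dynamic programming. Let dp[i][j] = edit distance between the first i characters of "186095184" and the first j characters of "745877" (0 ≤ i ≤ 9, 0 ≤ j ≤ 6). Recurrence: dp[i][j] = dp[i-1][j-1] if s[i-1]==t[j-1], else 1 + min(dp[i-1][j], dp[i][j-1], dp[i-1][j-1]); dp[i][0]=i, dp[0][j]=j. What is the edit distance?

   ''  7  4  5  8  7  7
''  0  1  2  3  4  5  6
 1  1  1  2  3  4  5  6
 8  2  2  2  3  3  4  5
 6  3  3  3  3  4  4  5
 0  4  4  4  4  4  5  5
 9  5  5  5  5  5  5  6
 5  6  6  6  5  6  6  6
 1  7  7  7  6  6  7  7
 8  8  8  8  7  6  7  8
 4  9  9  8  8  7  7  8

8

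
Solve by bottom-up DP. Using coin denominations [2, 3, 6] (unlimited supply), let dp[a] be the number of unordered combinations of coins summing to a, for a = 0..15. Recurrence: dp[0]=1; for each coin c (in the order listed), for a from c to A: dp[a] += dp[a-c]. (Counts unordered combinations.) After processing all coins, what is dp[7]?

1

after  coin     0     1     2     3     4     5     6     7     8     9    10    11    12    13    14    15
          2     1     0     1     0     1     0     1     0     1     0     1     0     1     0     1     0
          3     1     0     1     1     1     1     2     1     2     2     2     2     3     2     3     3
          6     1     0     1     1     1     1     3     1     3     3     3     3     6     3     6     6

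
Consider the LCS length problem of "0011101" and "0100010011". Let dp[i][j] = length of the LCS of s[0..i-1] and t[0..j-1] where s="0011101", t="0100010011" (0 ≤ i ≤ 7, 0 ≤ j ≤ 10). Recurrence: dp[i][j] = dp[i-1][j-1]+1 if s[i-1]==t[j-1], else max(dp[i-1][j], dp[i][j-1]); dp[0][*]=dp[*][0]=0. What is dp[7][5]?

3

   ''  0  1  0  0  0  1  0  0  1  1
''  0  0  0  0  0  0  0  0  0  0  0
 0  0  1  1  1  1  1  1  1  1  1  1
 0  0  1  1  2  2  2  2  2  2  2  2
 1  0  1  2  2  2  2  3  3  3  3  3
 1  0  1  2  2  2  2  3  3  3  4  4
 1  0  1  2  2  2  2  3  3  3  4  5
 0  0  1  2  3  3  3  3  4  4  4  5
 1  0  1  2  3  3  3  4  4  4  5  5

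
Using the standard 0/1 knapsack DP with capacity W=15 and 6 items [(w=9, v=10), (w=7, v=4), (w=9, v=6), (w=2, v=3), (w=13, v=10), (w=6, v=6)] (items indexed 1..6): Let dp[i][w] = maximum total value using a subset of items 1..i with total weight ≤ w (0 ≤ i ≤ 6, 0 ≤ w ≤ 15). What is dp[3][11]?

i\w   0   1   2   3   4   5   6   7   8   9  10  11  12  13  14  15
  0   0   0   0   0   0   0   0   0   0   0   0   0   0   0   0   0
  1   0   0   0   0   0   0   0   0   0  10  10  10  10  10  10  10
  2   0   0   0   0   0   0   0   4   4  10  10  10  10  10  10  10
  3   0   0   0   0   0   0   0   4   4  10  10  10  10  10  10  10
  4   0   0   3   3   3   3   3   4   4  10  10  13  13  13  13  13
  5   0   0   3   3   3   3   3   4   4  10  10  13  13  13  13  13
  6   0   0   3   3   3   3   6   6   9  10  10  13  13  13  13  16

10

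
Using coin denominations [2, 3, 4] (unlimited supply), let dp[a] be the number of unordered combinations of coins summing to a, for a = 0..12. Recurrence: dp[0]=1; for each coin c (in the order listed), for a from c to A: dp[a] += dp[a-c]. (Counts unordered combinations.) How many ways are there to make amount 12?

after  coin     0     1     2     3     4     5     6     7     8     9    10    11    12
          2     1     0     1     0     1     0     1     0     1     0     1     0     1
          3     1     0     1     1     1     1     2     1     2     2     2     2     3
          4     1     0     1     1     2     1     3     2     4     3     5     4     7

7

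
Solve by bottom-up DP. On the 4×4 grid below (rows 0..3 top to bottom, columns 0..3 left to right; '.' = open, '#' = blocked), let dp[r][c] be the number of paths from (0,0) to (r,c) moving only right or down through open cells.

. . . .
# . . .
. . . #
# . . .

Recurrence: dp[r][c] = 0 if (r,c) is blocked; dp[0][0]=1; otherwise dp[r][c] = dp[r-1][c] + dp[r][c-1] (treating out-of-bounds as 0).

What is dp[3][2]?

4

r\c   0   1   2   3
  0   1   1   1   1
  1   0   1   2   3
  2   0   1   3   0
  3   0   1   4   4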